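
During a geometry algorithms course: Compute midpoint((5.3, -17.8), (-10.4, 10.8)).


M = ((5.3+(-10.4))/2, ((-17.8)+10.8)/2)
= (-2.55, -3.5)

(-2.55, -3.5)


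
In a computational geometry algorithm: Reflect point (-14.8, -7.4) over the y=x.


Reflection over y=x: (x,y) -> (y,x)
(-14.8, -7.4) -> (-7.4, -14.8)

(-7.4, -14.8)


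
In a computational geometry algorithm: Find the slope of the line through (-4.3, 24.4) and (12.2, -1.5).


slope = (y2-y1)/(x2-x1) = ((-1.5)-24.4)/(12.2-(-4.3)) = (-25.9)/16.5 = -1.5697

-1.5697


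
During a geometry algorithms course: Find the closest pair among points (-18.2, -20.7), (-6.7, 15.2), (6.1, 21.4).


d(P0,P1) = 37.6969, d(P0,P2) = 48.6097, d(P1,P2) = 14.2225
Closest: P1 and P2

Closest pair: (-6.7, 15.2) and (6.1, 21.4), distance = 14.2225


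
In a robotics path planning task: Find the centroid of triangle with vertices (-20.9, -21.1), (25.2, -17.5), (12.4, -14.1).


Centroid = ((x_A+x_B+x_C)/3, (y_A+y_B+y_C)/3)
= (((-20.9)+25.2+12.4)/3, ((-21.1)+(-17.5)+(-14.1))/3)
= (5.5667, -17.5667)

(5.5667, -17.5667)


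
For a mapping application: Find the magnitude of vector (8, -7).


|u| = sqrt(8^2 + (-7)^2) = sqrt(113) = 10.6301

10.6301


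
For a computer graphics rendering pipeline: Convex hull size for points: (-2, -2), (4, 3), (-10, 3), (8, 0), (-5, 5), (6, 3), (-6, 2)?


Convex hull vertices (CCW): (-10, 3), (-2, -2), (8, 0), (6, 3), (-5, 5)
Count = 5

5


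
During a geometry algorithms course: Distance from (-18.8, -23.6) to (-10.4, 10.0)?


dx=8.4, dy=33.6
d^2 = 8.4^2 + 33.6^2 = 1199.52
d = sqrt(1199.52) = 34.6341

34.6341


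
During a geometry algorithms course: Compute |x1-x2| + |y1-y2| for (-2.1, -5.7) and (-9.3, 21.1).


|(-2.1)-(-9.3)| + |(-5.7)-21.1| = 7.2 + 26.8 = 34

34


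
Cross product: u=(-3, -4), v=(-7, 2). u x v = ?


u x v = u_x*v_y - u_y*v_x = (-3)*2 - (-4)*(-7)
= (-6) - 28 = -34

-34


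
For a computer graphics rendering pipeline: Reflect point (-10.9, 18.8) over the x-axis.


Reflection over x-axis: (x,y) -> (x,-y)
(-10.9, 18.8) -> (-10.9, -18.8)

(-10.9, -18.8)


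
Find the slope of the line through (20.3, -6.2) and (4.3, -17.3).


slope = (y2-y1)/(x2-x1) = ((-17.3)-(-6.2))/(4.3-20.3) = (-11.1)/(-16) = 0.6937

0.6937


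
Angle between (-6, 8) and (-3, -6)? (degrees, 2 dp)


u.v = -30, |u| = sqrt(100) = 10, |v| = sqrt(45) = 6.7082
cos(theta) = u.v/(|u||v|) = -30/sqrt(4500) = -0.447214
theta = acos(-0.447214) = 116.57 degrees

116.57 degrees


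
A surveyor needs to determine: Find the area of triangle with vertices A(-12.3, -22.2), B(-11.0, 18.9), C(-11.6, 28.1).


Area = |x_A(y_B-y_C) + x_B(y_C-y_A) + x_C(y_A-y_B)|/2
= |113.16 + (-553.3) + 476.76|/2
= 36.62/2 = 18.31

18.31


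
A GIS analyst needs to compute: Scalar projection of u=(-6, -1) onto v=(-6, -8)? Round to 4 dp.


u.v = 44, |v| = sqrt(100) = 10
Scalar projection = u.v / |v| = 44 / sqrt(100) = 4.4

4.4


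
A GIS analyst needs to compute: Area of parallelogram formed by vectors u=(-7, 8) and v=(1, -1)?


|u x v| = |(-7)*(-1) - 8*1|
= |7 - 8| = 1

1


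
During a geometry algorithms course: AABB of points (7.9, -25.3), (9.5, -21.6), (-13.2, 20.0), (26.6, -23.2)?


x range: [-13.2, 26.6]
y range: [-25.3, 20]
Bounding box: (-13.2,-25.3) to (26.6,20)

(-13.2,-25.3) to (26.6,20)


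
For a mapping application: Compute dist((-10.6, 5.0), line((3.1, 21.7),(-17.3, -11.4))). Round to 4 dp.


|cross product| = 112.79
|line direction| = sqrt(1511.77) = 38.8815
Distance = 112.79/sqrt(1511.77) = 2.9009

2.9009


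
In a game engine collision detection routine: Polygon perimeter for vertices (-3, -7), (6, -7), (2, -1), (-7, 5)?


Sides: (-3, -7)->(6, -7): sqrt(81) = 9, (6, -7)->(2, -1): sqrt(52) = 7.211103, (2, -1)->(-7, 5): sqrt(117) = 10.816654, (-7, 5)->(-3, -7): sqrt(160) = 12.649111
Sum = 39.676868
Perimeter = 39.6769

39.6769


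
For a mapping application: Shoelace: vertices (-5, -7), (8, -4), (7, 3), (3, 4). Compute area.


Shoelace sum: ((-5)*(-4) - 8*(-7)) + (8*3 - 7*(-4)) + (7*4 - 3*3) + (3*(-7) - (-5)*4)
= 146
Area = |146|/2 = 73

73


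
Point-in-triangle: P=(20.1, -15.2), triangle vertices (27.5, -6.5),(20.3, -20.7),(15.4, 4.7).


Cross products: AB x AP = -42.44, BC x BP = -21.87, CA x CP = -188.15
All same sign? yes

Yes, inside


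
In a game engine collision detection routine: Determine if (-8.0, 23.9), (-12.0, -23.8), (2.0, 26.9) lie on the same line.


Cross product: ((-12)-(-8))*(26.9-23.9) - ((-23.8)-23.9)*(2-(-8))
= 465

No, not collinear


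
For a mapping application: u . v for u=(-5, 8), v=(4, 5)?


u . v = u_x*v_x + u_y*v_y = (-5)*4 + 8*5
= (-20) + 40 = 20

20


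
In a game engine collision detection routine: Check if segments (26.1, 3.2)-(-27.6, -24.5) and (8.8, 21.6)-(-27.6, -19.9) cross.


Cross products: d1=1387.71, d2=167.44, d3=-1467.29, d4=-247.02
d1*d2 < 0 and d3*d4 < 0? no

No, they don't intersect


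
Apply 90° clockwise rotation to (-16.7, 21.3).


90° CW: (x,y) -> (y, -x)
(-16.7,21.3) -> (21.3, 16.7)

(21.3, 16.7)


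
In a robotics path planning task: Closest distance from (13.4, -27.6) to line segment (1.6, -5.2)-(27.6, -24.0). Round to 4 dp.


Project P onto AB: t = 0.7071 (clamped to [0,1])
Closest point on segment: (19.9847, -18.4935)
Distance: 11.2377

11.2377


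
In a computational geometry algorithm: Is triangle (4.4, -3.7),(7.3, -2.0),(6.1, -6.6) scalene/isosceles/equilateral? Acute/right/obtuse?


Side lengths squared: AB^2=11.3, BC^2=22.6, CA^2=11.3
Sorted: [11.3, 11.3, 22.6]
By sides: Isosceles, By angles: Right

Isosceles, Right


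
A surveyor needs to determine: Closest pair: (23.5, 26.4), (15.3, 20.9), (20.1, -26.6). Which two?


d(P0,P1) = 9.8737, d(P0,P2) = 53.1089, d(P1,P2) = 47.7419
Closest: P0 and P1

Closest pair: (23.5, 26.4) and (15.3, 20.9), distance = 9.8737


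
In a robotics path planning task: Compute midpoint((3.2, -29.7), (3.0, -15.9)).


M = ((3.2+3)/2, ((-29.7)+(-15.9))/2)
= (3.1, -22.8)

(3.1, -22.8)


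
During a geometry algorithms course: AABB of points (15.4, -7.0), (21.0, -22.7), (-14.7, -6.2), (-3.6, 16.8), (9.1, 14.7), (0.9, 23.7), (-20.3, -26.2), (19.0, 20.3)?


x range: [-20.3, 21]
y range: [-26.2, 23.7]
Bounding box: (-20.3,-26.2) to (21,23.7)

(-20.3,-26.2) to (21,23.7)


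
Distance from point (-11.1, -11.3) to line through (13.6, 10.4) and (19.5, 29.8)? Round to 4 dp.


|cross product| = 351.15
|line direction| = sqrt(411.17) = 20.2773
Distance = 351.15/sqrt(411.17) = 17.3174

17.3174


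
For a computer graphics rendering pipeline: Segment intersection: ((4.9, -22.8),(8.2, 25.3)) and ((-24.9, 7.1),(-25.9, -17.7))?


Cross products: d1=768.94, d2=802.68, d3=1532.05, d4=1498.31
d1*d2 < 0 and d3*d4 < 0? no

No, they don't intersect


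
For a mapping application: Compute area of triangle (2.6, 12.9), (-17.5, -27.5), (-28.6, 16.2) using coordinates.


Area = |x_A(y_B-y_C) + x_B(y_C-y_A) + x_C(y_A-y_B)|/2
= |(-113.62) + (-57.75) + (-1155.44)|/2
= 1326.81/2 = 663.405

663.405


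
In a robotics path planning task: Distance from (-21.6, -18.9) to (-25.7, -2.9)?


dx=-4.1, dy=16
d^2 = (-4.1)^2 + 16^2 = 272.81
d = sqrt(272.81) = 16.517

16.517


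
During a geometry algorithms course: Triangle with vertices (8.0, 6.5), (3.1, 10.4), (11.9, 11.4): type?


Side lengths squared: AB^2=39.22, BC^2=78.44, CA^2=39.22
Sorted: [39.22, 39.22, 78.44]
By sides: Isosceles, By angles: Right

Isosceles, Right


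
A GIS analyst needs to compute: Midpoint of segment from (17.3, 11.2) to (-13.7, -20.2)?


M = ((17.3+(-13.7))/2, (11.2+(-20.2))/2)
= (1.8, -4.5)

(1.8, -4.5)


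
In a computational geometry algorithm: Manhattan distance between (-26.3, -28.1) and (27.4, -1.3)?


|(-26.3)-27.4| + |(-28.1)-(-1.3)| = 53.7 + 26.8 = 80.5

80.5


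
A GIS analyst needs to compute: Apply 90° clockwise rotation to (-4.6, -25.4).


90° CW: (x,y) -> (y, -x)
(-4.6,-25.4) -> (-25.4, 4.6)

(-25.4, 4.6)


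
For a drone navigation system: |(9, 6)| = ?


|u| = sqrt(9^2 + 6^2) = sqrt(117) = 10.8167

10.8167


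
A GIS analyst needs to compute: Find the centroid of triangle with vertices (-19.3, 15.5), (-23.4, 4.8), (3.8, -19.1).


Centroid = ((x_A+x_B+x_C)/3, (y_A+y_B+y_C)/3)
= (((-19.3)+(-23.4)+3.8)/3, (15.5+4.8+(-19.1))/3)
= (-12.9667, 0.4)

(-12.9667, 0.4)


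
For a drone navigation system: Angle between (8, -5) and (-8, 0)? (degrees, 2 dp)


u.v = -64, |u| = sqrt(89) = 9.434, |v| = sqrt(64) = 8
cos(theta) = u.v/(|u||v|) = -64/sqrt(5696) = -0.847998
theta = acos(-0.847998) = 147.99 degrees

147.99 degrees


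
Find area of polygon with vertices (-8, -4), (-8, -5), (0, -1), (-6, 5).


Shoelace sum: ((-8)*(-5) - (-8)*(-4)) + ((-8)*(-1) - 0*(-5)) + (0*5 - (-6)*(-1)) + ((-6)*(-4) - (-8)*5)
= 74
Area = |74|/2 = 37

37


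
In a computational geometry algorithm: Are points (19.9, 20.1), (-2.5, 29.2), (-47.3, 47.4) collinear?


Cross product: ((-2.5)-19.9)*(47.4-20.1) - (29.2-20.1)*((-47.3)-19.9)
= 0

Yes, collinear


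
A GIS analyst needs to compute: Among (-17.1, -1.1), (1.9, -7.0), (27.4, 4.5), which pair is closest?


d(P0,P1) = 19.895, d(P0,P2) = 44.851, d(P1,P2) = 27.9732
Closest: P0 and P1

Closest pair: (-17.1, -1.1) and (1.9, -7.0), distance = 19.895


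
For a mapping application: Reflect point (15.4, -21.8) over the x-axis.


Reflection over x-axis: (x,y) -> (x,-y)
(15.4, -21.8) -> (15.4, 21.8)

(15.4, 21.8)


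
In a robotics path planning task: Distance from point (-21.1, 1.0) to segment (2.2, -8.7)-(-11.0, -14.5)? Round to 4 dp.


Project P onto AB: t = 1 (clamped to [0,1])
Closest point on segment: (-11, -14.5)
Distance: 18.5003

18.5003


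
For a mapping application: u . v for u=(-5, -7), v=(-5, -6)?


u . v = u_x*v_x + u_y*v_y = (-5)*(-5) + (-7)*(-6)
= 25 + 42 = 67

67


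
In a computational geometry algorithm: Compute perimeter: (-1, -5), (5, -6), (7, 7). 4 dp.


Sides: (-1, -5)->(5, -6): sqrt(37) = 6.082763, (5, -6)->(7, 7): sqrt(173) = 13.152946, (7, 7)->(-1, -5): sqrt(208) = 14.422205
Sum = 33.657914
Perimeter = 33.6579

33.6579


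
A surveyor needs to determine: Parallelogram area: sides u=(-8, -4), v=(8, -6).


|u x v| = |(-8)*(-6) - (-4)*8|
= |48 - (-32)| = 80

80


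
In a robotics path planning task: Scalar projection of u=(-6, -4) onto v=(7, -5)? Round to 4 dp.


u.v = -22, |v| = sqrt(74) = 8.6023
Scalar projection = u.v / |v| = -22 / sqrt(74) = -2.5574

-2.5574


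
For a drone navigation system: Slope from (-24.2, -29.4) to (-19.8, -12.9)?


slope = (y2-y1)/(x2-x1) = ((-12.9)-(-29.4))/((-19.8)-(-24.2)) = 16.5/4.4 = 3.75

3.75


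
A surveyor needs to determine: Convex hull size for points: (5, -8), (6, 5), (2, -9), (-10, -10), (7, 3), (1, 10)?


Convex hull vertices (CCW): (-10, -10), (2, -9), (5, -8), (7, 3), (6, 5), (1, 10)
Count = 6

6


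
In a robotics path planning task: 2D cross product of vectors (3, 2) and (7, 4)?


u x v = u_x*v_y - u_y*v_x = 3*4 - 2*7
= 12 - 14 = -2

-2


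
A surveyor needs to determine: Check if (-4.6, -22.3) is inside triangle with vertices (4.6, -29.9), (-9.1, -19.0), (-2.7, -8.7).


Cross products: AB x AP = -3.84, BC x BP = -67.47, CA x CP = -139.56
All same sign? yes

Yes, inside


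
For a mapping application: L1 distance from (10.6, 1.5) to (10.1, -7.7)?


|10.6-10.1| + |1.5-(-7.7)| = 0.5 + 9.2 = 9.7

9.7


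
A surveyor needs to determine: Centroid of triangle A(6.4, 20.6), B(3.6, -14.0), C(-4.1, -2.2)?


Centroid = ((x_A+x_B+x_C)/3, (y_A+y_B+y_C)/3)
= ((6.4+3.6+(-4.1))/3, (20.6+(-14)+(-2.2))/3)
= (1.9667, 1.4667)

(1.9667, 1.4667)


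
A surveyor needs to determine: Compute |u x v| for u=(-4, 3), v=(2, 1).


|u x v| = |(-4)*1 - 3*2|
= |(-4) - 6| = 10

10


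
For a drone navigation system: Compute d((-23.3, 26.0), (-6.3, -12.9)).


dx=17, dy=-38.9
d^2 = 17^2 + (-38.9)^2 = 1802.21
d = sqrt(1802.21) = 42.4524

42.4524


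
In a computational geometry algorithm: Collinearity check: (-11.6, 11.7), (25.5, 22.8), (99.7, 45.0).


Cross product: (25.5-(-11.6))*(45-11.7) - (22.8-11.7)*(99.7-(-11.6))
= 0

Yes, collinear


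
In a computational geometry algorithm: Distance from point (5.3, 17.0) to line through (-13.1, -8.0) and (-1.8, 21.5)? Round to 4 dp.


|cross product| = 260.3
|line direction| = sqrt(997.94) = 31.5902
Distance = 260.3/sqrt(997.94) = 8.2399

8.2399


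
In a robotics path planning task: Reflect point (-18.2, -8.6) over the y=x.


Reflection over y=x: (x,y) -> (y,x)
(-18.2, -8.6) -> (-8.6, -18.2)

(-8.6, -18.2)


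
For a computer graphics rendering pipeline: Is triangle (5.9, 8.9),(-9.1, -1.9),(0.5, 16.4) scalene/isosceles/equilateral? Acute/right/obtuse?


Side lengths squared: AB^2=341.64, BC^2=427.05, CA^2=85.41
Sorted: [85.41, 341.64, 427.05]
By sides: Scalene, By angles: Right

Scalene, Right


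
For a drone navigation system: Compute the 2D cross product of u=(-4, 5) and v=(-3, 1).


u x v = u_x*v_y - u_y*v_x = (-4)*1 - 5*(-3)
= (-4) - (-15) = 11

11


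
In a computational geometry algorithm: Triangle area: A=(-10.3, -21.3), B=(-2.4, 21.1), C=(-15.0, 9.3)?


Area = |x_A(y_B-y_C) + x_B(y_C-y_A) + x_C(y_A-y_B)|/2
= |(-121.54) + (-73.44) + 636|/2
= 441.02/2 = 220.51

220.51


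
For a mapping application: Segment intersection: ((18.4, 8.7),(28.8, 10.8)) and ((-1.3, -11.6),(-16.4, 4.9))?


Cross products: d1=-631.58, d2=-834.89, d3=-169.75, d4=33.56
d1*d2 < 0 and d3*d4 < 0? no

No, they don't intersect


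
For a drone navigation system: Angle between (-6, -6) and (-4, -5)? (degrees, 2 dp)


u.v = 54, |u| = sqrt(72) = 8.4853, |v| = sqrt(41) = 6.4031
cos(theta) = u.v/(|u||v|) = 54/sqrt(2952) = 0.993884
theta = acos(0.993884) = 6.34 degrees

6.34 degrees


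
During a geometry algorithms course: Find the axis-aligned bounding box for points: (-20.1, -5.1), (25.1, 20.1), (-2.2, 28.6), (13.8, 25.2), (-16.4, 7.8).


x range: [-20.1, 25.1]
y range: [-5.1, 28.6]
Bounding box: (-20.1,-5.1) to (25.1,28.6)

(-20.1,-5.1) to (25.1,28.6)


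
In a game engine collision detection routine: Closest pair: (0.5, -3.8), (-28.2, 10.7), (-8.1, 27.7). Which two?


d(P0,P1) = 32.1549, d(P0,P2) = 32.6529, d(P1,P2) = 26.3251
Closest: P1 and P2

Closest pair: (-28.2, 10.7) and (-8.1, 27.7), distance = 26.3251


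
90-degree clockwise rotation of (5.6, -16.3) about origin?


90° CW: (x,y) -> (y, -x)
(5.6,-16.3) -> (-16.3, -5.6)

(-16.3, -5.6)


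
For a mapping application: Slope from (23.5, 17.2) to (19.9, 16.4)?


slope = (y2-y1)/(x2-x1) = (16.4-17.2)/(19.9-23.5) = (-0.8)/(-3.6) = 0.2222

0.2222


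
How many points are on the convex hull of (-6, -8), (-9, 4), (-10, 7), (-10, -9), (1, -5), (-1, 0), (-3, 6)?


Convex hull vertices (CCW): (-10, -9), (-6, -8), (1, -5), (-3, 6), (-10, 7)
Count = 5

5


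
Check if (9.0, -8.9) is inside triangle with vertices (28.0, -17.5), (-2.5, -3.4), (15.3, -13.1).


Cross products: AB x AP = 5.6, BC x BP = 13.65, CA x CP = 25.62
All same sign? yes

Yes, inside


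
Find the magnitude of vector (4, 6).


|u| = sqrt(4^2 + 6^2) = sqrt(52) = 7.2111

7.2111


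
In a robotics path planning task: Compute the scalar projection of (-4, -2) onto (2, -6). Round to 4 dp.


u.v = 4, |v| = sqrt(40) = 6.3246
Scalar projection = u.v / |v| = 4 / sqrt(40) = 0.6325

0.6325


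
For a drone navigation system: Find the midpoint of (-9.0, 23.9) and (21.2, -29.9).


M = (((-9)+21.2)/2, (23.9+(-29.9))/2)
= (6.1, -3)

(6.1, -3)


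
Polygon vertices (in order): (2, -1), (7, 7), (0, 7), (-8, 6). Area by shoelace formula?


Shoelace sum: (2*7 - 7*(-1)) + (7*7 - 0*7) + (0*6 - (-8)*7) + ((-8)*(-1) - 2*6)
= 122
Area = |122|/2 = 61

61


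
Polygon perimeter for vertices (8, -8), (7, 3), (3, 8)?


Sides: (8, -8)->(7, 3): sqrt(122) = 11.045361, (7, 3)->(3, 8): sqrt(41) = 6.403124, (3, 8)->(8, -8): sqrt(281) = 16.763055
Sum = 34.21154
Perimeter = 34.2115

34.2115


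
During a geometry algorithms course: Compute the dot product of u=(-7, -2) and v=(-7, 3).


u . v = u_x*v_x + u_y*v_y = (-7)*(-7) + (-2)*3
= 49 + (-6) = 43

43


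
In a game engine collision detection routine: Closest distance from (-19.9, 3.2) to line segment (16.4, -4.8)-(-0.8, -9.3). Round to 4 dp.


Project P onto AB: t = 1 (clamped to [0,1])
Closest point on segment: (-0.8, -9.3)
Distance: 22.8267

22.8267


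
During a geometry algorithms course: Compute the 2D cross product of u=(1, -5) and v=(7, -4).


u x v = u_x*v_y - u_y*v_x = 1*(-4) - (-5)*7
= (-4) - (-35) = 31

31


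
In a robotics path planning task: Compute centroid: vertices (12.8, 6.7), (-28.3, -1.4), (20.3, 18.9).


Centroid = ((x_A+x_B+x_C)/3, (y_A+y_B+y_C)/3)
= ((12.8+(-28.3)+20.3)/3, (6.7+(-1.4)+18.9)/3)
= (1.6, 8.0667)

(1.6, 8.0667)


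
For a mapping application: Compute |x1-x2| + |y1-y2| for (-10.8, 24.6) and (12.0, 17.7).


|(-10.8)-12| + |24.6-17.7| = 22.8 + 6.9 = 29.7

29.7


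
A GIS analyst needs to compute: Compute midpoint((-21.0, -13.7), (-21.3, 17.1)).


M = (((-21)+(-21.3))/2, ((-13.7)+17.1)/2)
= (-21.15, 1.7)

(-21.15, 1.7)


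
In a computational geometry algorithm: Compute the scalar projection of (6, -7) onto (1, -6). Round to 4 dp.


u.v = 48, |v| = sqrt(37) = 6.0828
Scalar projection = u.v / |v| = 48 / sqrt(37) = 7.8912

7.8912


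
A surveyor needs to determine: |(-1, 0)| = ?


|u| = sqrt((-1)^2 + 0^2) = sqrt(1) = 1

1


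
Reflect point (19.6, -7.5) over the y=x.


Reflection over y=x: (x,y) -> (y,x)
(19.6, -7.5) -> (-7.5, 19.6)

(-7.5, 19.6)


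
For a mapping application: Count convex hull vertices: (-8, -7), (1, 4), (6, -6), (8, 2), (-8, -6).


Convex hull vertices (CCW): (-8, -7), (6, -6), (8, 2), (1, 4), (-8, -6)
Count = 5

5


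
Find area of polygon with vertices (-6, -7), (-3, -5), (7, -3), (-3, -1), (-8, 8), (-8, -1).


Shoelace sum: ((-6)*(-5) - (-3)*(-7)) + ((-3)*(-3) - 7*(-5)) + (7*(-1) - (-3)*(-3)) + ((-3)*8 - (-8)*(-1)) + ((-8)*(-1) - (-8)*8) + ((-8)*(-7) - (-6)*(-1))
= 127
Area = |127|/2 = 63.5

63.5


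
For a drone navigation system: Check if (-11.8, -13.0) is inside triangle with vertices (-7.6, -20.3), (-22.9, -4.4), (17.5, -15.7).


Cross products: AB x AP = -44.91, BC x BP = -222.01, CA x CP = -202.55
All same sign? yes

Yes, inside


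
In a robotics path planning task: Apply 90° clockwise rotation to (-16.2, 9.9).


90° CW: (x,y) -> (y, -x)
(-16.2,9.9) -> (9.9, 16.2)

(9.9, 16.2)


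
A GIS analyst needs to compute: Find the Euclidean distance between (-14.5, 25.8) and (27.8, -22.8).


dx=42.3, dy=-48.6
d^2 = 42.3^2 + (-48.6)^2 = 4151.25
d = sqrt(4151.25) = 64.4302

64.4302


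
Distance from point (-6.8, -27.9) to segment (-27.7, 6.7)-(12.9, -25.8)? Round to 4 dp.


Project P onto AB: t = 0.7295 (clamped to [0,1])
Closest point on segment: (1.9181, -17.0091)
Distance: 13.9505

13.9505


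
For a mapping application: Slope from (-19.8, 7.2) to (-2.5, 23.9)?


slope = (y2-y1)/(x2-x1) = (23.9-7.2)/((-2.5)-(-19.8)) = 16.7/17.3 = 0.9653

0.9653


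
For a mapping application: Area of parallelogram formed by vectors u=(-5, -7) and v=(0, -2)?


|u x v| = |(-5)*(-2) - (-7)*0|
= |10 - 0| = 10

10


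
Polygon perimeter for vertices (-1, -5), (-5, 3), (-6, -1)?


Sides: (-1, -5)->(-5, 3): sqrt(80) = 8.944272, (-5, 3)->(-6, -1): sqrt(17) = 4.123106, (-6, -1)->(-1, -5): sqrt(41) = 6.403124
Sum = 19.470502
Perimeter = 19.4705

19.4705


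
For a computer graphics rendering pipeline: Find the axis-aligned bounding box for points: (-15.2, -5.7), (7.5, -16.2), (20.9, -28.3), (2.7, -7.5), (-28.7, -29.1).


x range: [-28.7, 20.9]
y range: [-29.1, -5.7]
Bounding box: (-28.7,-29.1) to (20.9,-5.7)

(-28.7,-29.1) to (20.9,-5.7)


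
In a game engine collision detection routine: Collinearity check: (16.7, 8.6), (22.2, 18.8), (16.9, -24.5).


Cross product: (22.2-16.7)*((-24.5)-8.6) - (18.8-8.6)*(16.9-16.7)
= -184.09

No, not collinear


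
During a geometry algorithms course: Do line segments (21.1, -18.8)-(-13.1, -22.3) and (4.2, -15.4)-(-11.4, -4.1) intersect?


Cross products: d1=-137.93, d2=303.13, d3=-175.43, d4=-616.49
d1*d2 < 0 and d3*d4 < 0? no

No, they don't intersect


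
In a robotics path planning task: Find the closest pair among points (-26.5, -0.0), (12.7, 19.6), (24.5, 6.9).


d(P0,P1) = 43.8269, d(P0,P2) = 51.4646, d(P1,P2) = 17.3358
Closest: P1 and P2

Closest pair: (12.7, 19.6) and (24.5, 6.9), distance = 17.3358


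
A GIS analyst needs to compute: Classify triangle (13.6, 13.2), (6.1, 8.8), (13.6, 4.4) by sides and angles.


Side lengths squared: AB^2=75.61, BC^2=75.61, CA^2=77.44
Sorted: [75.61, 75.61, 77.44]
By sides: Isosceles, By angles: Acute

Isosceles, Acute


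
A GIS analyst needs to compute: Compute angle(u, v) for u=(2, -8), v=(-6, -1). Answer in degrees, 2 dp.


u.v = -4, |u| = sqrt(68) = 8.2462, |v| = sqrt(37) = 6.0828
cos(theta) = u.v/(|u||v|) = -4/sqrt(2516) = -0.079745
theta = acos(-0.079745) = 94.57 degrees

94.57 degrees


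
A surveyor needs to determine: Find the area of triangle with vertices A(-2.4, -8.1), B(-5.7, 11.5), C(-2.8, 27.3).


Area = |x_A(y_B-y_C) + x_B(y_C-y_A) + x_C(y_A-y_B)|/2
= |37.92 + (-201.78) + 54.88|/2
= 108.98/2 = 54.49

54.49


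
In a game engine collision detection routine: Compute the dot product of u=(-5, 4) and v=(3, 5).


u . v = u_x*v_x + u_y*v_y = (-5)*3 + 4*5
= (-15) + 20 = 5

5


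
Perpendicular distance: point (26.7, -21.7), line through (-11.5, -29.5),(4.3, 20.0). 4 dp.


|cross product| = 1767.66
|line direction| = sqrt(2699.89) = 51.9605
Distance = 1767.66/sqrt(2699.89) = 34.0193

34.0193


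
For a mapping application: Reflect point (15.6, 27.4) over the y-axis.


Reflection over y-axis: (x,y) -> (-x,y)
(15.6, 27.4) -> (-15.6, 27.4)

(-15.6, 27.4)


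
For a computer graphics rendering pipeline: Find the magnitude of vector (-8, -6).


|u| = sqrt((-8)^2 + (-6)^2) = sqrt(100) = 10

10


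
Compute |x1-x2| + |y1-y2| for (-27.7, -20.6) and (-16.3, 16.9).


|(-27.7)-(-16.3)| + |(-20.6)-16.9| = 11.4 + 37.5 = 48.9

48.9


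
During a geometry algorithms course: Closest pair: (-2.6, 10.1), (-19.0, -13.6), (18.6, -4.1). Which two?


d(P0,P1) = 28.821, d(P0,P2) = 25.5163, d(P1,P2) = 38.7816
Closest: P0 and P2

Closest pair: (-2.6, 10.1) and (18.6, -4.1), distance = 25.5163


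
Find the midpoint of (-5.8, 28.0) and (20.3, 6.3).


M = (((-5.8)+20.3)/2, (28+6.3)/2)
= (7.25, 17.15)

(7.25, 17.15)


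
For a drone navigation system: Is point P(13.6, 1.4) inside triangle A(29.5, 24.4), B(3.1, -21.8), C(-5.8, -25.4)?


Cross products: AB x AP = -127.38, BC x BP = -168.68, CA x CP = -20.08
All same sign? yes

Yes, inside


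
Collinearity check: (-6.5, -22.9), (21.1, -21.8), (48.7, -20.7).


Cross product: (21.1-(-6.5))*((-20.7)-(-22.9)) - ((-21.8)-(-22.9))*(48.7-(-6.5))
= 0

Yes, collinear


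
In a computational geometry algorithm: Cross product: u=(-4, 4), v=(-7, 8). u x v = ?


u x v = u_x*v_y - u_y*v_x = (-4)*8 - 4*(-7)
= (-32) - (-28) = -4

-4


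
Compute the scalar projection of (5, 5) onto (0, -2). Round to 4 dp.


u.v = -10, |v| = sqrt(4) = 2
Scalar projection = u.v / |v| = -10 / sqrt(4) = -5

-5


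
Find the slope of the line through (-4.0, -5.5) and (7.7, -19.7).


slope = (y2-y1)/(x2-x1) = ((-19.7)-(-5.5))/(7.7-(-4)) = (-14.2)/11.7 = -1.2137

-1.2137


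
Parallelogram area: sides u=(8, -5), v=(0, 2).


|u x v| = |8*2 - (-5)*0|
= |16 - 0| = 16

16


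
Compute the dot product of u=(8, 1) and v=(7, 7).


u . v = u_x*v_x + u_y*v_y = 8*7 + 1*7
= 56 + 7 = 63

63


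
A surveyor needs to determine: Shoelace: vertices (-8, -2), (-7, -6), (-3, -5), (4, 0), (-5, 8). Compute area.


Shoelace sum: ((-8)*(-6) - (-7)*(-2)) + ((-7)*(-5) - (-3)*(-6)) + ((-3)*0 - 4*(-5)) + (4*8 - (-5)*0) + ((-5)*(-2) - (-8)*8)
= 177
Area = |177|/2 = 88.5

88.5


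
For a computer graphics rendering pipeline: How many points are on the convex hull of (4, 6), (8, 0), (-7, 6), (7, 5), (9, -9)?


Convex hull vertices (CCW): (-7, 6), (9, -9), (8, 0), (7, 5), (4, 6)
Count = 5

5


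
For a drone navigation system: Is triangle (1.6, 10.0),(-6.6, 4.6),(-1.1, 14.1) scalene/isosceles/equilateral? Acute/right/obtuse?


Side lengths squared: AB^2=96.4, BC^2=120.5, CA^2=24.1
Sorted: [24.1, 96.4, 120.5]
By sides: Scalene, By angles: Right

Scalene, Right


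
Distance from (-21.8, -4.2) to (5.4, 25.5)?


dx=27.2, dy=29.7
d^2 = 27.2^2 + 29.7^2 = 1621.93
d = sqrt(1621.93) = 40.2732

40.2732


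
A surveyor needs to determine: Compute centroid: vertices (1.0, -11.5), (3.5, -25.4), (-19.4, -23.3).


Centroid = ((x_A+x_B+x_C)/3, (y_A+y_B+y_C)/3)
= ((1+3.5+(-19.4))/3, ((-11.5)+(-25.4)+(-23.3))/3)
= (-4.9667, -20.0667)

(-4.9667, -20.0667)


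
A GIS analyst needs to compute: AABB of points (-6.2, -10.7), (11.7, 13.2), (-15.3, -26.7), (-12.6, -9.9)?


x range: [-15.3, 11.7]
y range: [-26.7, 13.2]
Bounding box: (-15.3,-26.7) to (11.7,13.2)

(-15.3,-26.7) to (11.7,13.2)


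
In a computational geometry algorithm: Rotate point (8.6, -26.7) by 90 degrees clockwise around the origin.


90° CW: (x,y) -> (y, -x)
(8.6,-26.7) -> (-26.7, -8.6)

(-26.7, -8.6)


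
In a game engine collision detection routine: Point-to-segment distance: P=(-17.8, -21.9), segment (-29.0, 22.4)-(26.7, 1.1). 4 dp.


Project P onto AB: t = 0.4408 (clamped to [0,1])
Closest point on segment: (-4.4495, 13.0118)
Distance: 37.3773

37.3773


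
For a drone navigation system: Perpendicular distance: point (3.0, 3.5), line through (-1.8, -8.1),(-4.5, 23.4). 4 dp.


|cross product| = 182.52
|line direction| = sqrt(999.54) = 31.6155
Distance = 182.52/sqrt(999.54) = 5.7731

5.7731


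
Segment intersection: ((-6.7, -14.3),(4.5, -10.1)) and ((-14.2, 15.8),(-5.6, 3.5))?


Cross products: d1=-166.61, d2=7.27, d3=368.62, d4=194.74
d1*d2 < 0 and d3*d4 < 0? no

No, they don't intersect


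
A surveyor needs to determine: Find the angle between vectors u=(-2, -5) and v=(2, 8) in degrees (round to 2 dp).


u.v = -44, |u| = sqrt(29) = 5.3852, |v| = sqrt(68) = 8.2462
cos(theta) = u.v/(|u||v|) = -44/sqrt(1972) = -0.99083
theta = acos(-0.99083) = 172.23 degrees

172.23 degrees


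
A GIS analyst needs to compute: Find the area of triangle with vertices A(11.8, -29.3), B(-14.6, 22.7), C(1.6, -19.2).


Area = |x_A(y_B-y_C) + x_B(y_C-y_A) + x_C(y_A-y_B)|/2
= |494.42 + (-147.46) + (-83.2)|/2
= 263.76/2 = 131.88

131.88


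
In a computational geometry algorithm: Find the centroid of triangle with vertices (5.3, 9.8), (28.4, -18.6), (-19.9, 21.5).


Centroid = ((x_A+x_B+x_C)/3, (y_A+y_B+y_C)/3)
= ((5.3+28.4+(-19.9))/3, (9.8+(-18.6)+21.5)/3)
= (4.6, 4.2333)

(4.6, 4.2333)


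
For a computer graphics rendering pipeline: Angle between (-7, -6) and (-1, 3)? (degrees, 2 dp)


u.v = -11, |u| = sqrt(85) = 9.2195, |v| = sqrt(10) = 3.1623
cos(theta) = u.v/(|u||v|) = -11/sqrt(850) = -0.377297
theta = acos(-0.377297) = 112.17 degrees

112.17 degrees


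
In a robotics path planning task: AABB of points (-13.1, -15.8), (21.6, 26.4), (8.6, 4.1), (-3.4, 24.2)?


x range: [-13.1, 21.6]
y range: [-15.8, 26.4]
Bounding box: (-13.1,-15.8) to (21.6,26.4)

(-13.1,-15.8) to (21.6,26.4)


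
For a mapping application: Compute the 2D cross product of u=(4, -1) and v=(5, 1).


u x v = u_x*v_y - u_y*v_x = 4*1 - (-1)*5
= 4 - (-5) = 9

9


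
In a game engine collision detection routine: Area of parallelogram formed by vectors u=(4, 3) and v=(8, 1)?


|u x v| = |4*1 - 3*8|
= |4 - 24| = 20

20


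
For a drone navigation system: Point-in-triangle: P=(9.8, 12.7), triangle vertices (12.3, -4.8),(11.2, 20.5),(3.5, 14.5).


Cross products: AB x AP = 44, BC x BP = 51.66, CA x CP = 105.75
All same sign? yes

Yes, inside


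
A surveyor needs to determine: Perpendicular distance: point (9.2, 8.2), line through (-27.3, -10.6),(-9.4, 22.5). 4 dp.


|cross product| = 871.63
|line direction| = sqrt(1416.02) = 37.63
Distance = 871.63/sqrt(1416.02) = 23.1631

23.1631


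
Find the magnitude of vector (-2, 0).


|u| = sqrt((-2)^2 + 0^2) = sqrt(4) = 2

2


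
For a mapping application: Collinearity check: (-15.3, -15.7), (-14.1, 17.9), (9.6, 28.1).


Cross product: ((-14.1)-(-15.3))*(28.1-(-15.7)) - (17.9-(-15.7))*(9.6-(-15.3))
= -784.08

No, not collinear


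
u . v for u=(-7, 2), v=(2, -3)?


u . v = u_x*v_x + u_y*v_y = (-7)*2 + 2*(-3)
= (-14) + (-6) = -20

-20


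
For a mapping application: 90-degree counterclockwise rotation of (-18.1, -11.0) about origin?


90° CCW: (x,y) -> (-y, x)
(-18.1,-11) -> (11, -18.1)

(11, -18.1)


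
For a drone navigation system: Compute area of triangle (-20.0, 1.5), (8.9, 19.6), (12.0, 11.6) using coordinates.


Area = |x_A(y_B-y_C) + x_B(y_C-y_A) + x_C(y_A-y_B)|/2
= |(-160) + 89.89 + (-217.2)|/2
= 287.31/2 = 143.655

143.655


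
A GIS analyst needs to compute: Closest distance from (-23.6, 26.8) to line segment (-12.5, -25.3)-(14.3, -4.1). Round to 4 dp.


Project P onto AB: t = 0.6911 (clamped to [0,1])
Closest point on segment: (6.0228, -10.6477)
Distance: 47.7476

47.7476


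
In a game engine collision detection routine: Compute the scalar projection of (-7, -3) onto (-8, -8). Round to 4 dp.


u.v = 80, |v| = sqrt(128) = 11.3137
Scalar projection = u.v / |v| = 80 / sqrt(128) = 7.0711

7.0711


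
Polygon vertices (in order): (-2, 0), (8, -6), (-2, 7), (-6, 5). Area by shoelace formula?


Shoelace sum: ((-2)*(-6) - 8*0) + (8*7 - (-2)*(-6)) + ((-2)*5 - (-6)*7) + ((-6)*0 - (-2)*5)
= 98
Area = |98|/2 = 49

49


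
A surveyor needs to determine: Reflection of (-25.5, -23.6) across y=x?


Reflection over y=x: (x,y) -> (y,x)
(-25.5, -23.6) -> (-23.6, -25.5)

(-23.6, -25.5)


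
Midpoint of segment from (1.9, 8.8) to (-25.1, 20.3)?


M = ((1.9+(-25.1))/2, (8.8+20.3)/2)
= (-11.6, 14.55)

(-11.6, 14.55)


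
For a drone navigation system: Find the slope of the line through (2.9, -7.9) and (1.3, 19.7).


slope = (y2-y1)/(x2-x1) = (19.7-(-7.9))/(1.3-2.9) = 27.6/(-1.6) = -17.25

-17.25


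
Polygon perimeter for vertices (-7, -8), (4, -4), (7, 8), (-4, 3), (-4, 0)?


Sides: (-7, -8)->(4, -4): sqrt(137) = 11.7047, (4, -4)->(7, 8): sqrt(153) = 12.369317, (7, 8)->(-4, 3): sqrt(146) = 12.083046, (-4, 3)->(-4, 0): sqrt(9) = 3, (-4, 0)->(-7, -8): sqrt(73) = 8.544004
Sum = 47.701067
Perimeter = 47.7011

47.7011


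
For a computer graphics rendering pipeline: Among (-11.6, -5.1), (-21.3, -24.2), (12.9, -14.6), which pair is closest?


d(P0,P1) = 21.422, d(P0,P2) = 26.2774, d(P1,P2) = 35.5218
Closest: P0 and P1

Closest pair: (-11.6, -5.1) and (-21.3, -24.2), distance = 21.422


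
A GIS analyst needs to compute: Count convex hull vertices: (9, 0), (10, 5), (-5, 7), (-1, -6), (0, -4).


Convex hull vertices (CCW): (-5, 7), (-1, -6), (9, 0), (10, 5)
Count = 4

4


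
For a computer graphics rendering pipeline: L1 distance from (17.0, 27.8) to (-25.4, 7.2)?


|17-(-25.4)| + |27.8-7.2| = 42.4 + 20.6 = 63

63


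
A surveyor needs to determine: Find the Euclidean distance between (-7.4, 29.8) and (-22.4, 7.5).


dx=-15, dy=-22.3
d^2 = (-15)^2 + (-22.3)^2 = 722.29
d = sqrt(722.29) = 26.8755

26.8755


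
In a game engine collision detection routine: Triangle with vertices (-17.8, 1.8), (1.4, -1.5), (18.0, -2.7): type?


Side lengths squared: AB^2=379.53, BC^2=277, CA^2=1301.89
Sorted: [277, 379.53, 1301.89]
By sides: Scalene, By angles: Obtuse

Scalene, Obtuse


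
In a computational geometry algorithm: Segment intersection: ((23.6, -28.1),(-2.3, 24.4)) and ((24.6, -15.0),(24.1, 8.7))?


Cross products: d1=30.25, d2=617.83, d3=-391.79, d4=-979.37
d1*d2 < 0 and d3*d4 < 0? no

No, they don't intersect


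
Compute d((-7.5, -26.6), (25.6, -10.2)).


dx=33.1, dy=16.4
d^2 = 33.1^2 + 16.4^2 = 1364.57
d = sqrt(1364.57) = 36.9401

36.9401


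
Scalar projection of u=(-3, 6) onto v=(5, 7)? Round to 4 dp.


u.v = 27, |v| = sqrt(74) = 8.6023
Scalar projection = u.v / |v| = 27 / sqrt(74) = 3.1387

3.1387


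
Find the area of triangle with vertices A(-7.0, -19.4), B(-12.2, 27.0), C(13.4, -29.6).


Area = |x_A(y_B-y_C) + x_B(y_C-y_A) + x_C(y_A-y_B)|/2
= |(-396.2) + 124.44 + (-621.76)|/2
= 893.52/2 = 446.76

446.76


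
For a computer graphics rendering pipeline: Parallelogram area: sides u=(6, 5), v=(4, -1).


|u x v| = |6*(-1) - 5*4|
= |(-6) - 20| = 26

26


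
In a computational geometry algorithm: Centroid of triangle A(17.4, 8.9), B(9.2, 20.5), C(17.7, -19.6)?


Centroid = ((x_A+x_B+x_C)/3, (y_A+y_B+y_C)/3)
= ((17.4+9.2+17.7)/3, (8.9+20.5+(-19.6))/3)
= (14.7667, 3.2667)

(14.7667, 3.2667)


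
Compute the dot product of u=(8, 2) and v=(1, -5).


u . v = u_x*v_x + u_y*v_y = 8*1 + 2*(-5)
= 8 + (-10) = -2

-2


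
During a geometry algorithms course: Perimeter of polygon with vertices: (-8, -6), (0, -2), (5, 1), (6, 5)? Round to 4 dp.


Sides: (-8, -6)->(0, -2): sqrt(80) = 8.944272, (0, -2)->(5, 1): sqrt(34) = 5.830952, (5, 1)->(6, 5): sqrt(17) = 4.123106, (6, 5)->(-8, -6): sqrt(317) = 17.804494
Sum = 36.702824
Perimeter = 36.7028

36.7028


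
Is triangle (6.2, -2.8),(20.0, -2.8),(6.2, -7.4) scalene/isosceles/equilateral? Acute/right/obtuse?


Side lengths squared: AB^2=190.44, BC^2=211.6, CA^2=21.16
Sorted: [21.16, 190.44, 211.6]
By sides: Scalene, By angles: Right

Scalene, Right


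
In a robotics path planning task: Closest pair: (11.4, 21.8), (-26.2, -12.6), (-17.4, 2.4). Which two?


d(P0,P1) = 50.9619, d(P0,P2) = 34.7246, d(P1,P2) = 17.3908
Closest: P1 and P2

Closest pair: (-26.2, -12.6) and (-17.4, 2.4), distance = 17.3908


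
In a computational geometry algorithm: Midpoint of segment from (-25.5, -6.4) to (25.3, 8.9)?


M = (((-25.5)+25.3)/2, ((-6.4)+8.9)/2)
= (-0.1, 1.25)

(-0.1, 1.25)


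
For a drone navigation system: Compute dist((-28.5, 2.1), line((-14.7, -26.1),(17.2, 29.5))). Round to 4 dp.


|cross product| = 1666.86
|line direction| = sqrt(4108.97) = 64.1012
Distance = 1666.86/sqrt(4108.97) = 26.0035

26.0035


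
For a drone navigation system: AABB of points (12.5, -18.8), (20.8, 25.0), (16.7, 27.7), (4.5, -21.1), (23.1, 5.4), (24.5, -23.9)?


x range: [4.5, 24.5]
y range: [-23.9, 27.7]
Bounding box: (4.5,-23.9) to (24.5,27.7)

(4.5,-23.9) to (24.5,27.7)


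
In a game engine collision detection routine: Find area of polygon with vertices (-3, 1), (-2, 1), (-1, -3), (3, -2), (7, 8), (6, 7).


Shoelace sum: ((-3)*1 - (-2)*1) + ((-2)*(-3) - (-1)*1) + ((-1)*(-2) - 3*(-3)) + (3*8 - 7*(-2)) + (7*7 - 6*8) + (6*1 - (-3)*7)
= 83
Area = |83|/2 = 41.5

41.5


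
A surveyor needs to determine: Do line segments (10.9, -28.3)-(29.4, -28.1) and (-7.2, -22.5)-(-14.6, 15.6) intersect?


Cross products: d1=-646.69, d2=-1353.02, d3=110.92, d4=817.25
d1*d2 < 0 and d3*d4 < 0? no

No, they don't intersect


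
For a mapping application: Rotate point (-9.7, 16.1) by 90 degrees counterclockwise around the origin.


90° CCW: (x,y) -> (-y, x)
(-9.7,16.1) -> (-16.1, -9.7)

(-16.1, -9.7)


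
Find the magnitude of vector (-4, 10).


|u| = sqrt((-4)^2 + 10^2) = sqrt(116) = 10.7703

10.7703


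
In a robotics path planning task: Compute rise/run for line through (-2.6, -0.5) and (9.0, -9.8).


slope = (y2-y1)/(x2-x1) = ((-9.8)-(-0.5))/(9-(-2.6)) = (-9.3)/11.6 = -0.8017

-0.8017


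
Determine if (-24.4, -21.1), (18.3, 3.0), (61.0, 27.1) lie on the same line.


Cross product: (18.3-(-24.4))*(27.1-(-21.1)) - (3-(-21.1))*(61-(-24.4))
= 0

Yes, collinear


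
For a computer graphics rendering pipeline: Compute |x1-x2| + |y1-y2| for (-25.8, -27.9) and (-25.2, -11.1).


|(-25.8)-(-25.2)| + |(-27.9)-(-11.1)| = 0.6 + 16.8 = 17.4

17.4


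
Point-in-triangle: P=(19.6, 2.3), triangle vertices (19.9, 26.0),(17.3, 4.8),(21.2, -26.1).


Cross products: AB x AP = 55.26, BC x BP = 61.32, CA x CP = 46.44
All same sign? yes

Yes, inside


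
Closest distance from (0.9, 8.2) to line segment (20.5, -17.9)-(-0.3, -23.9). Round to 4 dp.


Project P onto AB: t = 0.5358 (clamped to [0,1])
Closest point on segment: (9.3561, -21.1146)
Distance: 30.5098

30.5098


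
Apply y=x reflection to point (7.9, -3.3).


Reflection over y=x: (x,y) -> (y,x)
(7.9, -3.3) -> (-3.3, 7.9)

(-3.3, 7.9)


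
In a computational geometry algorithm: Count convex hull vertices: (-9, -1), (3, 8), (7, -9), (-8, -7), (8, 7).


Convex hull vertices (CCW): (-9, -1), (-8, -7), (7, -9), (8, 7), (3, 8)
Count = 5

5


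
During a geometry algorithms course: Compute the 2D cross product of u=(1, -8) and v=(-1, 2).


u x v = u_x*v_y - u_y*v_x = 1*2 - (-8)*(-1)
= 2 - 8 = -6

-6


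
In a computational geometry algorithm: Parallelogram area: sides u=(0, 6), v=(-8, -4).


|u x v| = |0*(-4) - 6*(-8)|
= |0 - (-48)| = 48

48


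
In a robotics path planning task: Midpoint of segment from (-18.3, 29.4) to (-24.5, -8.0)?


M = (((-18.3)+(-24.5))/2, (29.4+(-8))/2)
= (-21.4, 10.7)

(-21.4, 10.7)


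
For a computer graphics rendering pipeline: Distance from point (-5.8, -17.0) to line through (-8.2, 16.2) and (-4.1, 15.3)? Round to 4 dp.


|cross product| = 133.96
|line direction| = sqrt(17.62) = 4.1976
Distance = 133.96/sqrt(17.62) = 31.9133

31.9133


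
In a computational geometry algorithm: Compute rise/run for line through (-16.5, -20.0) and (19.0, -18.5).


slope = (y2-y1)/(x2-x1) = ((-18.5)-(-20))/(19-(-16.5)) = 1.5/35.5 = 0.0423

0.0423


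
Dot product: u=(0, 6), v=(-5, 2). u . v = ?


u . v = u_x*v_x + u_y*v_y = 0*(-5) + 6*2
= 0 + 12 = 12

12


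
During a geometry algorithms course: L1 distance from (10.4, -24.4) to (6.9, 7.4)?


|10.4-6.9| + |(-24.4)-7.4| = 3.5 + 31.8 = 35.3

35.3


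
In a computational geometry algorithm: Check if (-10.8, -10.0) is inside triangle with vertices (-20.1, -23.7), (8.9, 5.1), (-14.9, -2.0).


Cross products: AB x AP = 129.46, BC x BP = 219.51, CA x CP = 130.57
All same sign? yes

Yes, inside


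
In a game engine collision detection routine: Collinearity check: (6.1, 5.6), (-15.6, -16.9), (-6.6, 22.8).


Cross product: ((-15.6)-6.1)*(22.8-5.6) - ((-16.9)-5.6)*((-6.6)-6.1)
= -658.99

No, not collinear


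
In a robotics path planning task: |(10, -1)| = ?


|u| = sqrt(10^2 + (-1)^2) = sqrt(101) = 10.0499

10.0499


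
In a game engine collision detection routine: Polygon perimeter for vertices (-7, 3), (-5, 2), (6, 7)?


Sides: (-7, 3)->(-5, 2): sqrt(5) = 2.236068, (-5, 2)->(6, 7): sqrt(146) = 12.083046, (6, 7)->(-7, 3): sqrt(185) = 13.601471
Sum = 27.920585
Perimeter = 27.9206

27.9206


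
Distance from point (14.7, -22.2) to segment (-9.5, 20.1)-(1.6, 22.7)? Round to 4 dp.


Project P onto AB: t = 1 (clamped to [0,1])
Closest point on segment: (1.6, 22.7)
Distance: 46.772

46.772


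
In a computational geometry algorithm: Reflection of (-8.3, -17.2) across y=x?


Reflection over y=x: (x,y) -> (y,x)
(-8.3, -17.2) -> (-17.2, -8.3)

(-17.2, -8.3)


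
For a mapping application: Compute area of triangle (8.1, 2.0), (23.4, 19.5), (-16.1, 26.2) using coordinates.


Area = |x_A(y_B-y_C) + x_B(y_C-y_A) + x_C(y_A-y_B)|/2
= |(-54.27) + 566.28 + 281.75|/2
= 793.76/2 = 396.88

396.88


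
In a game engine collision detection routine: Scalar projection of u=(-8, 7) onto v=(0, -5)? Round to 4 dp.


u.v = -35, |v| = sqrt(25) = 5
Scalar projection = u.v / |v| = -35 / sqrt(25) = -7

-7
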